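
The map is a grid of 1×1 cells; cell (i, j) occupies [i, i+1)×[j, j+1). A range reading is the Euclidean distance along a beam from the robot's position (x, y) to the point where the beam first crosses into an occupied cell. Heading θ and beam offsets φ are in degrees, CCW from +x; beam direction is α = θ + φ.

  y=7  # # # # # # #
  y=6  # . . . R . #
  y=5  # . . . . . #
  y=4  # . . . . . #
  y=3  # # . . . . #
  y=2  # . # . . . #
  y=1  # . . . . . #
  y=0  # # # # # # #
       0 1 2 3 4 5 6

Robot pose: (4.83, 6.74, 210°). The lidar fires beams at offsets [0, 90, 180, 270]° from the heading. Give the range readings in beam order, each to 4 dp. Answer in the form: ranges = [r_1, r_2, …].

beam 1: φ=0°, α=210°
  dir = (cos 210°, sin 210°) = (-0.8660, -0.5000); from cell (4,6)
  next x-line at t=0.9584, next y-line at t=1.4800; Δt_x=1.1547, Δt_y=2.0000
    x: enter (3,6) at t=0.9584
    y: enter (3,5) at t=1.4800
    x: enter (2,5) at t=2.1131
    x: enter (1,5) at t=3.2678
    y: enter (1,4) at t=3.4800
    x: enter (0,4) at t=4.4225 ← occupied
  → r_1 = 4.4225
beam 2: φ=90°, α=300°
  dir = (cos 300°, sin 300°) = (0.5000, -0.8660); from cell (4,6)
  next x-line at t=0.3400, next y-line at t=0.8545; Δt_x=2.0000, Δt_y=1.1547
    x: enter (5,6) at t=0.3400
    y: enter (5,5) at t=0.8545
    y: enter (5,4) at t=2.0092
    x: enter (6,4) at t=2.3400 ← occupied
  → r_2 = 2.3400
beam 3: φ=180°, α=30°
  dir = (cos 30°, sin 30°) = (0.8660, 0.5000); from cell (4,6)
  next x-line at t=0.1963, next y-line at t=0.5200; Δt_x=1.1547, Δt_y=2.0000
    x: enter (5,6) at t=0.1963
    y: enter (5,7) at t=0.5200 ← occupied
  → r_3 = 0.5200
beam 4: φ=270°, α=120°
  dir = (cos 120°, sin 120°) = (-0.5000, 0.8660); from cell (4,6)
  next x-line at t=1.6600, next y-line at t=0.3002; Δt_x=2.0000, Δt_y=1.1547
    y: enter (4,7) at t=0.3002 ← occupied
  → r_4 = 0.3002

ranges = [4.4225, 2.3400, 0.5200, 0.3002]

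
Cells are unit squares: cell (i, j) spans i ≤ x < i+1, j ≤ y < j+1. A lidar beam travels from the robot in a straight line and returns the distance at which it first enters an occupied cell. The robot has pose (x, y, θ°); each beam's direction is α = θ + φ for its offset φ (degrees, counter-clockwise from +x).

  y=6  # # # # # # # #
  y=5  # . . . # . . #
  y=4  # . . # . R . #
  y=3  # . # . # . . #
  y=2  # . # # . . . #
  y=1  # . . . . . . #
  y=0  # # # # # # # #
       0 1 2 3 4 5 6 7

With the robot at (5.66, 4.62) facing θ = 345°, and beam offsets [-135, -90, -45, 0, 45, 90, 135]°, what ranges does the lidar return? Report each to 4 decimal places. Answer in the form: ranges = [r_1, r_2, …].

ranges = [1.2400, 3.7477, 2.6800, 1.3873, 1.5473, 1.4287, 1.3200]

beam 1: φ=-135°, α=210°
  d=(-0.8660,-0.5000)  start (5,4)  tX=0.7621 tY=1.2400  stride 1/|dx|=1.1547 1/|dy|=2.0000
    cross x-line → (4,4), t=0.7621
    cross y-line → (4,3), t=1.2400 (wall)
  → r_1 = 1.2400
beam 2: φ=-90°, α=255°
  d=(-0.2588,-0.9659)  start (5,4)  tX=2.5500 tY=0.6419  stride 1/|dx|=3.8637 1/|dy|=1.0353
    cross y-line → (5,3), t=0.6419
    cross y-line → (5,2), t=1.6771
    cross x-line → (4,2), t=2.5500
    cross y-line → (4,1), t=2.7124
    cross y-line → (4,0), t=3.7477 (wall)
  → r_2 = 3.7477
beam 3: φ=-45°, α=300°
  d=(0.5000,-0.8660)  start (5,4)  tX=0.6800 tY=0.7159  stride 1/|dx|=2.0000 1/|dy|=1.1547
    cross x-line → (6,4), t=0.6800
    cross y-line → (6,3), t=0.7159
    cross y-line → (6,2), t=1.8706
    cross x-line → (7,2), t=2.6800 (wall)
  → r_3 = 2.6800
beam 4: φ=0°, α=345°
  d=(0.9659,-0.2588)  start (5,4)  tX=0.3520 tY=2.3955  stride 1/|dx|=1.0353 1/|dy|=3.8637
    cross x-line → (6,4), t=0.3520
    cross x-line → (7,4), t=1.3873 (wall)
  → r_4 = 1.3873
beam 5: φ=45°, α=30°
  d=(0.8660,0.5000)  start (5,4)  tX=0.3926 tY=0.7600  stride 1/|dx|=1.1547 1/|dy|=2.0000
    cross x-line → (6,4), t=0.3926
    cross y-line → (6,5), t=0.7600
    cross x-line → (7,5), t=1.5473 (wall)
  → r_5 = 1.5473
beam 6: φ=90°, α=75°
  d=(0.2588,0.9659)  start (5,4)  tX=1.3137 tY=0.3934  stride 1/|dx|=3.8637 1/|dy|=1.0353
    cross y-line → (5,5), t=0.3934
    cross x-line → (6,5), t=1.3137
    cross y-line → (6,6), t=1.4287 (wall)
  → r_6 = 1.4287
beam 7: φ=135°, α=120°
  d=(-0.5000,0.8660)  start (5,4)  tX=1.3200 tY=0.4388  stride 1/|dx|=2.0000 1/|dy|=1.1547
    cross y-line → (5,5), t=0.4388
    cross x-line → (4,5), t=1.3200 (wall)
  → r_7 = 1.3200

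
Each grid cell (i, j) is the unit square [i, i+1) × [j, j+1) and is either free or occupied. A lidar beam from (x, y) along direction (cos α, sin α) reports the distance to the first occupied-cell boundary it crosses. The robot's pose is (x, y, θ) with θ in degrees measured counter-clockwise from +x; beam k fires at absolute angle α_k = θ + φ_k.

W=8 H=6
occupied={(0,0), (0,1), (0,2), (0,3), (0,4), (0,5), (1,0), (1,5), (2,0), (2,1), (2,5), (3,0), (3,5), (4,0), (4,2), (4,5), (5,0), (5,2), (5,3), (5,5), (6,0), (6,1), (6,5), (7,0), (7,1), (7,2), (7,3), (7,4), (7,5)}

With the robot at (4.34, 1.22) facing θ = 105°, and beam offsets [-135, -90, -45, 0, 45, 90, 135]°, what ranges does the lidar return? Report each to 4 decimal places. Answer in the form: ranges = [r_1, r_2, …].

ranges = [0.4400, 1.7186, 0.9007, 0.8075, 1.5473, 0.8500, 0.2540]

beam 1: φ=-135°, α=330°
  dir = (cos 330°, sin 330°) = (0.8660, -0.5000); from cell (4,1)
  next x-line at t=0.7621, next y-line at t=0.4400; Δt_x=1.1547, Δt_y=2.0000
    y: enter (4,0) at t=0.4400 ← occupied
  → r_1 = 0.4400
beam 2: φ=-90°, α=15°
  dir = (cos 15°, sin 15°) = (0.9659, 0.2588); from cell (4,1)
  next x-line at t=0.6833, next y-line at t=3.0137; Δt_x=1.0353, Δt_y=3.8637
    x: enter (5,1) at t=0.6833
    x: enter (6,1) at t=1.7186 ← occupied
  → r_2 = 1.7186
beam 3: φ=-45°, α=60°
  dir = (cos 60°, sin 60°) = (0.5000, 0.8660); from cell (4,1)
  next x-line at t=1.3200, next y-line at t=0.9007; Δt_x=2.0000, Δt_y=1.1547
    y: enter (4,2) at t=0.9007 ← occupied
  → r_3 = 0.9007
beam 4: φ=0°, α=105°
  dir = (cos 105°, sin 105°) = (-0.2588, 0.9659); from cell (4,1)
  next x-line at t=1.3137, next y-line at t=0.8075; Δt_x=3.8637, Δt_y=1.0353
    y: enter (4,2) at t=0.8075 ← occupied
  → r_4 = 0.8075
beam 5: φ=45°, α=150°
  dir = (cos 150°, sin 150°) = (-0.8660, 0.5000); from cell (4,1)
  next x-line at t=0.3926, next y-line at t=1.5600; Δt_x=1.1547, Δt_y=2.0000
    x: enter (3,1) at t=0.3926
    x: enter (2,1) at t=1.5473 ← occupied
  → r_5 = 1.5473
beam 6: φ=90°, α=195°
  dir = (cos 195°, sin 195°) = (-0.9659, -0.2588); from cell (4,1)
  next x-line at t=0.3520, next y-line at t=0.8500; Δt_x=1.0353, Δt_y=3.8637
    x: enter (3,1) at t=0.3520
    y: enter (3,0) at t=0.8500 ← occupied
  → r_6 = 0.8500
beam 7: φ=135°, α=240°
  dir = (cos 240°, sin 240°) = (-0.5000, -0.8660); from cell (4,1)
  next x-line at t=0.6800, next y-line at t=0.2540; Δt_x=2.0000, Δt_y=1.1547
    y: enter (4,0) at t=0.2540 ← occupied
  → r_7 = 0.2540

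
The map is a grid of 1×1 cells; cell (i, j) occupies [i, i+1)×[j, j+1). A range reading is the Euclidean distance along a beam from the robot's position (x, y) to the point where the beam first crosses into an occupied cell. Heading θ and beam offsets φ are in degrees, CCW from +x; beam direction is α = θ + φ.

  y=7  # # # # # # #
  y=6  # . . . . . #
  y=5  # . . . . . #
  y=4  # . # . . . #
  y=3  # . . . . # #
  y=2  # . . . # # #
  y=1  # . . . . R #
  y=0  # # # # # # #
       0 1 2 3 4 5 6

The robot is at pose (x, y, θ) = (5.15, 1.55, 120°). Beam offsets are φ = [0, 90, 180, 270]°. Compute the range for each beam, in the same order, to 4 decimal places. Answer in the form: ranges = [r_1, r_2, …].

beam 1: φ=0°, α=120°
  d=(-0.5000,0.8660)  start (5,1)  tX=0.3000 tY=0.5196  stride 1/|dx|=2.0000 1/|dy|=1.1547
    cross x-line → (4,1), t=0.3000
    cross y-line → (4,2), t=0.5196 (wall)
  → r_1 = 0.5196
beam 2: φ=90°, α=210°
  d=(-0.8660,-0.5000)  start (5,1)  tX=0.1732 tY=1.1000  stride 1/|dx|=1.1547 1/|dy|=2.0000
    cross x-line → (4,1), t=0.1732
    cross y-line → (4,0), t=1.1000 (wall)
  → r_2 = 1.1000
beam 3: φ=180°, α=300°
  d=(0.5000,-0.8660)  start (5,1)  tX=1.7000 tY=0.6351  stride 1/|dx|=2.0000 1/|dy|=1.1547
    cross y-line → (5,0), t=0.6351 (wall)
  → r_3 = 0.6351
beam 4: φ=270°, α=30°
  d=(0.8660,0.5000)  start (5,1)  tX=0.9815 tY=0.9000  stride 1/|dx|=1.1547 1/|dy|=2.0000
    cross y-line → (5,2), t=0.9000 (wall)
  → r_4 = 0.9000

ranges = [0.5196, 1.1000, 0.6351, 0.9000]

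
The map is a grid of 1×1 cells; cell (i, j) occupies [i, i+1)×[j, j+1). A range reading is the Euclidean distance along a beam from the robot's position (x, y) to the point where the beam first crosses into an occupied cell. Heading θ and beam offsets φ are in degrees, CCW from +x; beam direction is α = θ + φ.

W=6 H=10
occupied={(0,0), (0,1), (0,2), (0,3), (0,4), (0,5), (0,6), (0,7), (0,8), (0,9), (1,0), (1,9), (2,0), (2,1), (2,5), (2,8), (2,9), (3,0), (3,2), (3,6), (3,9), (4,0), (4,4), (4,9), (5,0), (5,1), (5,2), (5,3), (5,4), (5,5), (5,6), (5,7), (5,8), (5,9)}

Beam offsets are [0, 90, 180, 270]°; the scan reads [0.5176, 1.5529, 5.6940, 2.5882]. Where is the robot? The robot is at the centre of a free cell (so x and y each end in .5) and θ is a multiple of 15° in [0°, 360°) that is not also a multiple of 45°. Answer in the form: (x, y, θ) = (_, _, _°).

Enumerate (i+0.5, j+0.5, θ) over the 26 free cells and 16 admissible headings. For each, cast all 4 beams and compare to the given ranges.
  (1.5, 1.5, 165°): beam 2 = 0.5176 ≠ 1.5529 ✗
  (1.5, 2.5, 60°): beam 1 = 2.8868 ≠ 0.5176 ✗
  (4.5, 3.5, 75°): beam 2 = 3.6235 ≠ 1.5529 ✗
  (2.5, 3.5, 60°): beam 1 = 2.8868 ≠ 0.5176 ✗
  …
  (3.5, 3.5, 255°): r_1=0.5176, r_2=1.5529, r_3=5.6940, r_4=2.5882 — all match ✓
No second candidate reproduces the full scan.

(x, y, θ) = (3.5, 3.5, 255°)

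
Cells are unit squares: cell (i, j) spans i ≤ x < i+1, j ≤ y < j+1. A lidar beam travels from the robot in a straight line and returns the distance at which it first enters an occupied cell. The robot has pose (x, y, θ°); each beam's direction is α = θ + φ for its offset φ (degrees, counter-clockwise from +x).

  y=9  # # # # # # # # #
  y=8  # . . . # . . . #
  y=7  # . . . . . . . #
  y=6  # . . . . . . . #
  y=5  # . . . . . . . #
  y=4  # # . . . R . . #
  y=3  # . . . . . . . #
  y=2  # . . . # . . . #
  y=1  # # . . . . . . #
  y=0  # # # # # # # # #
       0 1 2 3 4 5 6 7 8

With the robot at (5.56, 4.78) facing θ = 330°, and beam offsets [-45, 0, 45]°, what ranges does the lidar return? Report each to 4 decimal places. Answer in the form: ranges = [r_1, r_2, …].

beam 1: φ=-45°, α=285°
  dir = (cos 285°, sin 285°) = (0.2588, -0.9659); from cell (5,4)
  next x-line at t=1.7000, next y-line at t=0.8075; Δt_x=3.8637, Δt_y=1.0353
    y: enter (5,3) at t=0.8075
    x: enter (6,3) at t=1.7000
    y: enter (6,2) at t=1.8428
    y: enter (6,1) at t=2.8781
    y: enter (6,0) at t=3.9133 ← occupied
  → r_1 = 3.9133
beam 2: φ=0°, α=330°
  dir = (cos 330°, sin 330°) = (0.8660, -0.5000); from cell (5,4)
  next x-line at t=0.5081, next y-line at t=1.5600; Δt_x=1.1547, Δt_y=2.0000
    x: enter (6,4) at t=0.5081
    y: enter (6,3) at t=1.5600
    x: enter (7,3) at t=1.6628
    x: enter (8,3) at t=2.8175 ← occupied
  → r_2 = 2.8175
beam 3: φ=45°, α=15°
  dir = (cos 15°, sin 15°) = (0.9659, 0.2588); from cell (5,4)
  next x-line at t=0.4555, next y-line at t=0.8500; Δt_x=1.0353, Δt_y=3.8637
    x: enter (6,4) at t=0.4555
    y: enter (6,5) at t=0.8500
    x: enter (7,5) at t=1.4908
    x: enter (8,5) at t=2.5261 ← occupied
  → r_3 = 2.5261

ranges = [3.9133, 2.8175, 2.5261]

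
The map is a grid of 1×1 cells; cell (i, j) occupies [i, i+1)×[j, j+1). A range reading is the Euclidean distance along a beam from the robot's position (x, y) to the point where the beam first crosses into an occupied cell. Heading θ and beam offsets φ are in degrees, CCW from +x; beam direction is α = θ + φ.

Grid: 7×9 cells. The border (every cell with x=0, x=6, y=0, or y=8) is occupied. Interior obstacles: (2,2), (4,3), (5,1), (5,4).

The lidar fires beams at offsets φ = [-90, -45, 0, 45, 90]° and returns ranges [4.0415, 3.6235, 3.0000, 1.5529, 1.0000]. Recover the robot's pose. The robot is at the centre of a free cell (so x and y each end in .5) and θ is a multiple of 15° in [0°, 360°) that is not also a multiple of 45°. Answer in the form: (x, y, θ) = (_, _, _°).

(x, y, θ) = (4.5, 5.5, 240°)

The pose lattice has 31·16 = 496 candidates. Test each by forward raycasting.
  (5.5, 5.5, 300°): beam 1 = 5.1962 ≠ 4.0415 ✗
  (3.5, 3.5, 60°): beam 1 = 0.5774 ≠ 4.0415 ✗
  (3.5, 4.5, 210°): beam 2 = 2.5882 ≠ 3.6235 ✗
  …
  (4.5, 5.5, 240°): r_1=4.0415, r_2=3.6235, r_3=3.0000, r_4=1.5529, r_5=1.0000 — all match ✓
No second candidate reproduces the full scan.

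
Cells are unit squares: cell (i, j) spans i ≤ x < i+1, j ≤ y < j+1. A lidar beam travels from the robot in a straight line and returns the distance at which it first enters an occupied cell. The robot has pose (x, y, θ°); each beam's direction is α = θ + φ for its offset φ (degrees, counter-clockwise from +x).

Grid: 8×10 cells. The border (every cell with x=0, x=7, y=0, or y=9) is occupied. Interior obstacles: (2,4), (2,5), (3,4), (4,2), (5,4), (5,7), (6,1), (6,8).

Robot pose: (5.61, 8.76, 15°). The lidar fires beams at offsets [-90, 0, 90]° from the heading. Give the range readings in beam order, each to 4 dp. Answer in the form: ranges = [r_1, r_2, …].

ranges = [0.7868, 0.4038, 0.2485]

beam 1: φ=-90°, α=285°
  direction (0.2588, -0.9659); cell (5,8); t to first gridline: x 1.5068, y 0.7868 (then +3.8637 / +1.0353)
    (5,7) via y @ 0.7868  # hit
  → r_1 = 0.7868
beam 2: φ=0°, α=15°
  direction (0.9659, 0.2588); cell (5,8); t to first gridline: x 0.4038, y 0.9273 (then +1.0353 / +3.8637)
    (6,8) via x @ 0.4038  # hit
  → r_2 = 0.4038
beam 3: φ=90°, α=105°
  direction (-0.2588, 0.9659); cell (5,8); t to first gridline: x 2.3569, y 0.2485 (then +3.8637 / +1.0353)
    (5,9) via y @ 0.2485  # hit
  → r_3 = 0.2485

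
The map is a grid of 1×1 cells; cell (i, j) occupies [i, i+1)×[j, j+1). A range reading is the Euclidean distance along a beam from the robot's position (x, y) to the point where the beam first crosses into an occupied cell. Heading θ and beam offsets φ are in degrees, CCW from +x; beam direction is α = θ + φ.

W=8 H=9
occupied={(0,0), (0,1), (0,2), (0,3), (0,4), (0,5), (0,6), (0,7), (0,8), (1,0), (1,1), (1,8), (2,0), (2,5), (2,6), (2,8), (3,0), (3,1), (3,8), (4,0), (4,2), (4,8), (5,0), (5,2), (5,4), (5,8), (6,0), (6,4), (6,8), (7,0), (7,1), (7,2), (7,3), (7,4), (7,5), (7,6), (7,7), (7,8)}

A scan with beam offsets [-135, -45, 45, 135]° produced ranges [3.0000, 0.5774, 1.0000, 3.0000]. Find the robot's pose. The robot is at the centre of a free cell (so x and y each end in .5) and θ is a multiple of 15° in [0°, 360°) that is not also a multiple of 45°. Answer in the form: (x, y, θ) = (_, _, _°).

Candidates: 34 free-cell centres × 16 headings = 544 poses. Raycast each; keep the one whose scan matches to 4 dp.
  (1.5, 7.5, 195°): beam 1 = 0.5774 ≠ 3.0000 ✗
  (5.5, 6.5, 300°): beam 1 = 4.6587 ≠ 3.0000 ✗
  (2.5, 1.5, 30°): beam 1 = 0.5176 ≠ 3.0000 ✗
  (1.5, 6.5, 120°): beam 1 = 0.5176 ≠ 3.0000 ✗
  (4.5, 3.5, 150°): beam 1 = 1.9319 ≠ 3.0000 ✗
  …
  (4.5, 3.5, 345°): r_1=3.0000, r_2=0.5774, r_3=1.0000, r_4=3.0000 — all match ✓
No second candidate reproduces the full scan.

(x, y, θ) = (4.5, 3.5, 345°)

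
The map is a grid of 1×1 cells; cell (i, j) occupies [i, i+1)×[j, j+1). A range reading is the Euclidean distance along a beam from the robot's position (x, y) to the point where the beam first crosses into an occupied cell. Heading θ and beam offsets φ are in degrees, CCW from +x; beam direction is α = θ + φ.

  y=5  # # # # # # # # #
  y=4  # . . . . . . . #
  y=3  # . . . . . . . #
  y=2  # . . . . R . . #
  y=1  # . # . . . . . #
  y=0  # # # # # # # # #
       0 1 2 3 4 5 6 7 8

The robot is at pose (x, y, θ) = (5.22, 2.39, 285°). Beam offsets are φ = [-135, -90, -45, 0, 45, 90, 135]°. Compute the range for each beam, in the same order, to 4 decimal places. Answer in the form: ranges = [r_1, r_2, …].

ranges = [4.8728, 2.2983, 1.6050, 1.4390, 2.7800, 2.8781, 3.0138]

beam 1: φ=-135°, α=150°
  direction (-0.8660, 0.5000); cell (5,2); t to first gridline: x 0.2540, y 1.2200 (then +1.1547 / +2.0000)
    (4,2) via x @ 0.2540
    (4,3) via y @ 1.2200
    (3,3) via x @ 1.4087
    (2,3) via x @ 2.5634
    (2,4) via y @ 3.2200
    (1,4) via x @ 3.7181
    (0,4) via x @ 4.8728  # hit
  → r_1 = 4.8728
beam 2: φ=-90°, α=195°
  direction (-0.9659, -0.2588); cell (5,2); t to first gridline: x 0.2278, y 1.5068 (then +1.0353 / +3.8637)
    (4,2) via x @ 0.2278
    (3,2) via x @ 1.2630
    (3,1) via y @ 1.5068
    (2,1) via x @ 2.2983  # hit
  → r_2 = 2.2983
beam 3: φ=-45°, α=240°
  direction (-0.5000, -0.8660); cell (5,2); t to first gridline: x 0.4400, y 0.4503 (then +2.0000 / +1.1547)
    (4,2) via x @ 0.4400
    (4,1) via y @ 0.4503
    (4,0) via y @ 1.6050  # hit
  → r_3 = 1.6050
beam 4: φ=0°, α=285°
  direction (0.2588, -0.9659); cell (5,2); t to first gridline: x 3.0137, y 0.4038 (then +3.8637 / +1.0353)
    (5,1) via y @ 0.4038
    (5,0) via y @ 1.4390  # hit
  → r_4 = 1.4390
beam 5: φ=45°, α=330°
  direction (0.8660, -0.5000); cell (5,2); t to first gridline: x 0.9007, y 0.7800 (then +1.1547 / +2.0000)
    (5,1) via y @ 0.7800
    (6,1) via x @ 0.9007
    (7,1) via x @ 2.0554
    (7,0) via y @ 2.7800  # hit
  → r_5 = 2.7800
beam 6: φ=90°, α=15°
  direction (0.9659, 0.2588); cell (5,2); t to first gridline: x 0.8075, y 2.3569 (then +1.0353 / +3.8637)
    (6,2) via x @ 0.8075
    (7,2) via x @ 1.8428
    (7,3) via y @ 2.3569
    (8,3) via x @ 2.8781  # hit
  → r_6 = 2.8781
beam 7: φ=135°, α=60°
  direction (0.5000, 0.8660); cell (5,2); t to first gridline: x 1.5600, y 0.7044 (then +2.0000 / +1.1547)
    (5,3) via y @ 0.7044
    (6,3) via x @ 1.5600
    (6,4) via y @ 1.8591
    (6,5) via y @ 3.0138  # hit
  → r_7 = 3.0138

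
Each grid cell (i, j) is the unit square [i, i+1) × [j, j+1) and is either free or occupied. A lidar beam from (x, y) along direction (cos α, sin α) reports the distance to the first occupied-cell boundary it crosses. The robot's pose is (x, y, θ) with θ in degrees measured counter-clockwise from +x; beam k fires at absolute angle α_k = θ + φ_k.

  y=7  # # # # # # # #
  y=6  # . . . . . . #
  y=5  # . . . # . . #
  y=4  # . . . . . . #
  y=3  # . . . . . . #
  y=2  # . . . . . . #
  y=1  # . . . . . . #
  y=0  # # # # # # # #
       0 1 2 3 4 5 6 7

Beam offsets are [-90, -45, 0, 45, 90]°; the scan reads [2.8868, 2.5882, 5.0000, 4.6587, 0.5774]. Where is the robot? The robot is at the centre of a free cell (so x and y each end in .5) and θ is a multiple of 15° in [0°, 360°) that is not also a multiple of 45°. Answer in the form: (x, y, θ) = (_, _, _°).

Enumerate (i+0.5, j+0.5, θ) over the 35 free cells and 16 admissible headings. For each, cast all 5 beams and compare to the given ranges.
  (2.5, 4.5, 195°): beam 1 = 2.5882 ≠ 2.8868 ✗
  (5.5, 3.5, 105°): beam 1 = 1.5529 ≠ 2.8868 ✗
  (3.5, 3.5, 285°): beam 1 = 2.5882 ≠ 2.8868 ✗
  (4.5, 3.5, 120°): beam 2 = 1.5529 ≠ 2.5882 ✗
  (5.5, 1.5, 330°): beam 1 = 0.5774 ≠ 2.8868 ✗
  …
  (3.5, 5.5, 240°): r_1=2.8868, r_2=2.5882, r_3=5.0000, r_4=4.6587, r_5=0.5774 — all match ✓
Unique over the lattice → pose = (3.5, 5.5, 240°).

(x, y, θ) = (3.5, 5.5, 240°)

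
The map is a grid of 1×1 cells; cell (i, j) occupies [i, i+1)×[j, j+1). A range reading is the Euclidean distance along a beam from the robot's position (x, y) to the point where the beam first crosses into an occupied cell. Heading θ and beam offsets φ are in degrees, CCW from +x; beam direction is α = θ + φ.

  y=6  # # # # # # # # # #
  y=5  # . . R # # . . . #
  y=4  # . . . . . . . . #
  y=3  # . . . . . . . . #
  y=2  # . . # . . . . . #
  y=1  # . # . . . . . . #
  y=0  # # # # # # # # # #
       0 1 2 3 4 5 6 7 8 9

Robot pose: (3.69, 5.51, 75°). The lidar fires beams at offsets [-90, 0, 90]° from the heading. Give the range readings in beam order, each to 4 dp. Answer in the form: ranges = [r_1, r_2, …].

ranges = [0.3209, 0.5073, 1.8932]

beam 1: φ=-90°, α=345°
  direction (0.9659, -0.2588); cell (3,5); t to first gridline: x 0.3209, y 1.9705 (then +1.0353 / +3.8637)
    (4,5) via x @ 0.3209  # hit
  → r_1 = 0.3209
beam 2: φ=0°, α=75°
  direction (0.2588, 0.9659); cell (3,5); t to first gridline: x 1.1977, y 0.5073 (then +3.8637 / +1.0353)
    (3,6) via y @ 0.5073  # hit
  → r_2 = 0.5073
beam 3: φ=90°, α=165°
  direction (-0.9659, 0.2588); cell (3,5); t to first gridline: x 0.7143, y 1.8932 (then +1.0353 / +3.8637)
    (2,5) via x @ 0.7143
    (1,5) via x @ 1.7496
    (1,6) via y @ 1.8932  # hit
  → r_3 = 1.8932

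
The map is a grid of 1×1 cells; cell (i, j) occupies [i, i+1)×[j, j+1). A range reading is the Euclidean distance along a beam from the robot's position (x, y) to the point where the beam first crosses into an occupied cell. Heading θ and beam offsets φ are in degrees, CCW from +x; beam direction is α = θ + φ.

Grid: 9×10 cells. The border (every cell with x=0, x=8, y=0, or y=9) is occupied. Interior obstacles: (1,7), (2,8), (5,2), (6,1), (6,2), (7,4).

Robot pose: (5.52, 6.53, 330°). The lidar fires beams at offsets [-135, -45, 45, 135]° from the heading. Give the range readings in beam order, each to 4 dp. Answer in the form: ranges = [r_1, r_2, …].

ranges = [4.6794, 3.6545, 2.5675, 2.5571]

beam 1: φ=-135°, α=195°
  d=(-0.9659,-0.2588)  start (5,6)  tX=0.5383 tY=2.0478  stride 1/|dx|=1.0353 1/|dy|=3.8637
    cross x-line → (4,6), t=0.5383
    cross x-line → (3,6), t=1.5736
    cross y-line → (3,5), t=2.0478
    cross x-line → (2,5), t=2.6089
    cross x-line → (1,5), t=3.6442
    cross x-line → (0,5), t=4.6794 (wall)
  → r_1 = 4.6794
beam 2: φ=-45°, α=285°
  d=(0.2588,-0.9659)  start (5,6)  tX=1.8546 tY=0.5487  stride 1/|dx|=3.8637 1/|dy|=1.0353
    cross y-line → (5,5), t=0.5487
    cross y-line → (5,4), t=1.5840
    cross x-line → (6,4), t=1.8546
    cross y-line → (6,3), t=2.6192
    cross y-line → (6,2), t=3.6545 (wall)
  → r_2 = 3.6545
beam 3: φ=45°, α=15°
  d=(0.9659,0.2588)  start (5,6)  tX=0.4969 tY=1.8159  stride 1/|dx|=1.0353 1/|dy|=3.8637
    cross x-line → (6,6), t=0.4969
    cross x-line → (7,6), t=1.5322
    cross y-line → (7,7), t=1.8159
    cross x-line → (8,7), t=2.5675 (wall)
  → r_3 = 2.5675
beam 4: φ=135°, α=105°
  d=(-0.2588,0.9659)  start (5,6)  tX=2.0091 tY=0.4866  stride 1/|dx|=3.8637 1/|dy|=1.0353
    cross y-line → (5,7), t=0.4866
    cross y-line → (5,8), t=1.5219
    cross x-line → (4,8), t=2.0091
    cross y-line → (4,9), t=2.5571 (wall)
  → r_4 = 2.5571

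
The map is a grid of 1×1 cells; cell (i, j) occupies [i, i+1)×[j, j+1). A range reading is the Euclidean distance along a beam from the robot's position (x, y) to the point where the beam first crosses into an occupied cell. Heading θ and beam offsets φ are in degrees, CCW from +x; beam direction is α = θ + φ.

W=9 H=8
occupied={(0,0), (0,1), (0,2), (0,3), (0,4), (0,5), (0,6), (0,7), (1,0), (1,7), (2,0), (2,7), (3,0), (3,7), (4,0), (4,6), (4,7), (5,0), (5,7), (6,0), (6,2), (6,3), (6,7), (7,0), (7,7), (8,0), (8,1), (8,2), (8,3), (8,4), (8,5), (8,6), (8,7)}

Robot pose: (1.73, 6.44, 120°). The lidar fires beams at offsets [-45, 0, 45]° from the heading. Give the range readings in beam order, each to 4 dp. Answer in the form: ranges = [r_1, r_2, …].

beam 1: φ=-45°, α=75°
  dir = (cos 75°, sin 75°) = (0.2588, 0.9659); from cell (1,6)
  next x-line at t=1.0432, next y-line at t=0.5798; Δt_x=3.8637, Δt_y=1.0353
    y: enter (1,7) at t=0.5798 ← occupied
  → r_1 = 0.5798
beam 2: φ=0°, α=120°
  dir = (cos 120°, sin 120°) = (-0.5000, 0.8660); from cell (1,6)
  next x-line at t=1.4600, next y-line at t=0.6466; Δt_x=2.0000, Δt_y=1.1547
    y: enter (1,7) at t=0.6466 ← occupied
  → r_2 = 0.6466
beam 3: φ=45°, α=165°
  dir = (cos 165°, sin 165°) = (-0.9659, 0.2588); from cell (1,6)
  next x-line at t=0.7558, next y-line at t=2.1637; Δt_x=1.0353, Δt_y=3.8637
    x: enter (0,6) at t=0.7558 ← occupied
  → r_3 = 0.7558

ranges = [0.5798, 0.6466, 0.7558]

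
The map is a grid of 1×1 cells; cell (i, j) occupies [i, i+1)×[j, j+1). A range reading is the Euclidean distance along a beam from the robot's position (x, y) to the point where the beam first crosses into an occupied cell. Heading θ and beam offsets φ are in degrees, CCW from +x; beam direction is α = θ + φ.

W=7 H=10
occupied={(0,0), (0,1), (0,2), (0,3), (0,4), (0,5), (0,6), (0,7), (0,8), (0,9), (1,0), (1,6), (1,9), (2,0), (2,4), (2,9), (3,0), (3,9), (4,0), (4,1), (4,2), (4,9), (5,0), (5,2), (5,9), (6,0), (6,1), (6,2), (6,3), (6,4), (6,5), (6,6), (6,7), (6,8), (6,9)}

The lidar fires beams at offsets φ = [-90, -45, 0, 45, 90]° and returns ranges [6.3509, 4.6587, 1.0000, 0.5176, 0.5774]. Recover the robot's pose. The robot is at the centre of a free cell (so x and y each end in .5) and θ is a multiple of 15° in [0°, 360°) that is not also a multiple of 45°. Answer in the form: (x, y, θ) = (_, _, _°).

Candidates: 35 free-cell centres × 16 headings = 560 poses. Raycast each; keep the one whose scan matches to 4 dp.
  (1.5, 4.5, 255°): beam 1 = 0.5176 ≠ 6.3509 ✗
  (4.5, 8.5, 150°): beam 1 = 0.5774 ≠ 6.3509 ✗
  (5.5, 1.5, 300°): beam 1 = 0.5774 ≠ 6.3509 ✗
  (4.5, 8.5, 240°): beam 1 = 1.0000 ≠ 6.3509 ✗
  …
  (1.5, 8.5, 30°): r_1=6.3509, r_2=4.6587, r_3=1.0000, r_4=0.5176, r_5=0.5774 — all match ✓
Only this pose fits every beam.

(x, y, θ) = (1.5, 8.5, 30°)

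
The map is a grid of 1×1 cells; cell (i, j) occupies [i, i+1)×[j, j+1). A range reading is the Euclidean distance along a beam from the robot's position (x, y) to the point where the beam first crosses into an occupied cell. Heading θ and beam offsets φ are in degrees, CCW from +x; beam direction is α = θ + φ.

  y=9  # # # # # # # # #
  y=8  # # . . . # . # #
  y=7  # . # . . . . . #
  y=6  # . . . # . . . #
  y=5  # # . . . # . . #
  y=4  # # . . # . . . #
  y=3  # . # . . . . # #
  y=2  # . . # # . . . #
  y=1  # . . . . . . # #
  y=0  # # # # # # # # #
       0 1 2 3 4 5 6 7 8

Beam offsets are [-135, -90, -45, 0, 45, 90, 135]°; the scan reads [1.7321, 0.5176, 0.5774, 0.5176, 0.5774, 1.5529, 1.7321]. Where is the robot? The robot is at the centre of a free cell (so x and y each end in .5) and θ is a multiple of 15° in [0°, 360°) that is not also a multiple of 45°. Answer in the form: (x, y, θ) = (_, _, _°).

The pose lattice has 42·16 = 672 candidates. Test each by forward raycasting.
  (2.5, 5.5, 195°): beam 1 = 4.0415 ≠ 1.7321 ✗
  (2.5, 8.5, 210°): beam 1 = 0.5176 ≠ 1.7321 ✗
  (3.5, 8.5, 195°): beam 1 = 0.5774 ≠ 1.7321 ✗
  (6.5, 8.5, 165°): beam 1 = 0.5774 ≠ 1.7321 ✗
  …
  (2.5, 2.5, 75°): r_1=1.7321, r_2=0.5176, r_3=0.5774, r_4=0.5176, r_5=0.5774, r_6=1.5529, r_7=1.7321 — all match ✓
Unique over the lattice → pose = (2.5, 2.5, 75°).

(x, y, θ) = (2.5, 2.5, 75°)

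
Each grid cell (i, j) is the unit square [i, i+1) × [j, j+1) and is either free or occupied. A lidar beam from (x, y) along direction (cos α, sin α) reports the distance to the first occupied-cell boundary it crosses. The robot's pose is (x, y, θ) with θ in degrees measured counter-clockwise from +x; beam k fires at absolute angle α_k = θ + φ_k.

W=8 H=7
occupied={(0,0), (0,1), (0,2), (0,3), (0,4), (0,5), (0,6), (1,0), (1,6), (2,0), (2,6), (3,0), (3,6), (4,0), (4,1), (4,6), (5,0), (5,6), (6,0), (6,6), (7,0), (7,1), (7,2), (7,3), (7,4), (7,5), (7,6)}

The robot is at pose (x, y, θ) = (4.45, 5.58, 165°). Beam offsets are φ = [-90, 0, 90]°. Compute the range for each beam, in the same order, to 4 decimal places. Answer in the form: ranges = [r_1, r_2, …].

beam 1: φ=-90°, α=75°
  d=(0.2588,0.9659)  start (4,5)  tX=2.1250 tY=0.4348  stride 1/|dx|=3.8637 1/|dy|=1.0353
    cross y-line → (4,6), t=0.4348 (wall)
  → r_1 = 0.4348
beam 2: φ=0°, α=165°
  d=(-0.9659,0.2588)  start (4,5)  tX=0.4659 tY=1.6228  stride 1/|dx|=1.0353 1/|dy|=3.8637
    cross x-line → (3,5), t=0.4659
    cross x-line → (2,5), t=1.5012
    cross y-line → (2,6), t=1.6228 (wall)
  → r_2 = 1.6228
beam 3: φ=90°, α=255°
  d=(-0.2588,-0.9659)  start (4,5)  tX=1.7387 tY=0.6005  stride 1/|dx|=3.8637 1/|dy|=1.0353
    cross y-line → (4,4), t=0.6005
    cross y-line → (4,3), t=1.6357
    cross x-line → (3,3), t=1.7387
    cross y-line → (3,2), t=2.6710
    cross y-line → (3,1), t=3.7063
    cross y-line → (3,0), t=4.7416 (wall)
  → r_3 = 4.7416

ranges = [0.4348, 1.6228, 4.7416]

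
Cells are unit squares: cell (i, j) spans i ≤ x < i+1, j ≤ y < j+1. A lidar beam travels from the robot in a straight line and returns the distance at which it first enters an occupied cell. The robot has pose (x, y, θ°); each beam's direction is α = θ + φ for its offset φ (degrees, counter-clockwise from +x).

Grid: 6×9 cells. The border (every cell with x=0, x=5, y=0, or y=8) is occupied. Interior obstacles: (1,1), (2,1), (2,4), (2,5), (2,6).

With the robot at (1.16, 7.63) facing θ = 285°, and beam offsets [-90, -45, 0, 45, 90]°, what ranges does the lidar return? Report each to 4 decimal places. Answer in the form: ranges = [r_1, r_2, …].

beam 1: φ=-90°, α=195°
  dir = (cos 195°, sin 195°) = (-0.9659, -0.2588); from cell (1,7)
  next x-line at t=0.1656, next y-line at t=2.4341; Δt_x=1.0353, Δt_y=3.8637
    x: enter (0,7) at t=0.1656 ← occupied
  → r_1 = 0.1656
beam 2: φ=-45°, α=240°
  dir = (cos 240°, sin 240°) = (-0.5000, -0.8660); from cell (1,7)
  next x-line at t=0.3200, next y-line at t=0.7275; Δt_x=2.0000, Δt_y=1.1547
    x: enter (0,7) at t=0.3200 ← occupied
  → r_2 = 0.3200
beam 3: φ=0°, α=285°
  dir = (cos 285°, sin 285°) = (0.2588, -0.9659); from cell (1,7)
  next x-line at t=3.2455, next y-line at t=0.6522; Δt_x=3.8637, Δt_y=1.0353
    y: enter (1,6) at t=0.6522
    y: enter (1,5) at t=1.6875
    y: enter (1,4) at t=2.7228
    x: enter (2,4) at t=3.2455 ← occupied
  → r_3 = 3.2455
beam 4: φ=45°, α=330°
  dir = (cos 330°, sin 330°) = (0.8660, -0.5000); from cell (1,7)
  next x-line at t=0.9699, next y-line at t=1.2600; Δt_x=1.1547, Δt_y=2.0000
    x: enter (2,7) at t=0.9699
    y: enter (2,6) at t=1.2600 ← occupied
  → r_4 = 1.2600
beam 5: φ=90°, α=15°
  dir = (cos 15°, sin 15°) = (0.9659, 0.2588); from cell (1,7)
  next x-line at t=0.8696, next y-line at t=1.4296; Δt_x=1.0353, Δt_y=3.8637
    x: enter (2,7) at t=0.8696
    y: enter (2,8) at t=1.4296 ← occupied
  → r_5 = 1.4296

ranges = [0.1656, 0.3200, 3.2455, 1.2600, 1.4296]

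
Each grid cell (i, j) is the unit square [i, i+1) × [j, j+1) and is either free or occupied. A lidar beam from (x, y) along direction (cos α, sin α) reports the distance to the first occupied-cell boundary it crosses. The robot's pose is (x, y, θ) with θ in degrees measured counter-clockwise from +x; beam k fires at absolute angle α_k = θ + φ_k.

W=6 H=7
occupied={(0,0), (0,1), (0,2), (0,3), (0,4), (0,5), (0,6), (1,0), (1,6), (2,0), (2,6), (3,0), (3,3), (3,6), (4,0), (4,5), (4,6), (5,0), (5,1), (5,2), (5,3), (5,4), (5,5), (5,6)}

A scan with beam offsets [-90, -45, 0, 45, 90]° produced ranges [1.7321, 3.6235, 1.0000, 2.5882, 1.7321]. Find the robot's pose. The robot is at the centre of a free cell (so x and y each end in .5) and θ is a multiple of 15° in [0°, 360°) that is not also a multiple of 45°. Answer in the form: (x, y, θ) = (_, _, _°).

Enumerate (i+0.5, j+0.5, θ) over the 18 free cells and 16 admissible headings. For each, cast all 5 beams and compare to the given ranges.
  (4.5, 2.5, 75°): beam 1 = 0.5176 ≠ 1.7321 ✗
  (3.5, 1.5, 345°): beam 1 = 0.5176 ≠ 1.7321 ✗
  (3.5, 2.5, 75°): beam 1 = 1.5529 ≠ 1.7321 ✗
  …
  (2.5, 4.5, 300°): r_1=1.7321, r_2=3.6235, r_3=1.0000, r_4=2.5882, r_5=1.7321 — all match ✓
Unique over the lattice → pose = (2.5, 4.5, 300°).

(x, y, θ) = (2.5, 4.5, 300°)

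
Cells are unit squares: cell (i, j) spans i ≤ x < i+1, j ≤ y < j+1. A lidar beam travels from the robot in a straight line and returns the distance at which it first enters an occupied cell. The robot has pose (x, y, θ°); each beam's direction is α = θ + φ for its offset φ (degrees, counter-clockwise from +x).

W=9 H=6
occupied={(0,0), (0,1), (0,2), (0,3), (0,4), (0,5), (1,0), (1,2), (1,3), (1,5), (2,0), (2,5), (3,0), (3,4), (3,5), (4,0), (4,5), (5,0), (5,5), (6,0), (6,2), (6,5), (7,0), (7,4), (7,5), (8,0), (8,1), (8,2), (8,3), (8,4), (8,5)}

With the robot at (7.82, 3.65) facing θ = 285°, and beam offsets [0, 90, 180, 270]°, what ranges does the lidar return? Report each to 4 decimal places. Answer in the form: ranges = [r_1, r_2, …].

ranges = [0.6955, 0.1863, 0.3623, 6.0253]

beam 1: φ=0°, α=285°
  cosα=0.2588 sinα=-0.9659 | (7,3) | tMaxX 0.6955 tMaxY 0.6729 | tΔX 3.8637 tΔY 1.0353
    t=0.6729 [y] (7,2)
    t=0.6955 [x] (8,2) — stop
  → r_1 = 0.6955
beam 2: φ=90°, α=15°
  cosα=0.9659 sinα=0.2588 | (7,3) | tMaxX 0.1863 tMaxY 1.3523 | tΔX 1.0353 tΔY 3.8637
    t=0.1863 [x] (8,3) — stop
  → r_2 = 0.1863
beam 3: φ=180°, α=105°
  cosα=-0.2588 sinα=0.9659 | (7,3) | tMaxX 3.1682 tMaxY 0.3623 | tΔX 3.8637 tΔY 1.0353
    t=0.3623 [y] (7,4) — stop
  → r_3 = 0.3623
beam 4: φ=270°, α=195°
  cosα=-0.9659 sinα=-0.2588 | (7,3) | tMaxX 0.8489 tMaxY 2.5114 | tΔX 1.0353 tΔY 3.8637
    t=0.8489 [x] (6,3)
    t=1.8842 [x] (5,3)
    t=2.5114 [y] (5,2)
    t=2.9195 [x] (4,2)
    t=3.9548 [x] (3,2)
    t=4.9900 [x] (2,2)
    t=6.0253 [x] (1,2) — stop
  → r_4 = 6.0253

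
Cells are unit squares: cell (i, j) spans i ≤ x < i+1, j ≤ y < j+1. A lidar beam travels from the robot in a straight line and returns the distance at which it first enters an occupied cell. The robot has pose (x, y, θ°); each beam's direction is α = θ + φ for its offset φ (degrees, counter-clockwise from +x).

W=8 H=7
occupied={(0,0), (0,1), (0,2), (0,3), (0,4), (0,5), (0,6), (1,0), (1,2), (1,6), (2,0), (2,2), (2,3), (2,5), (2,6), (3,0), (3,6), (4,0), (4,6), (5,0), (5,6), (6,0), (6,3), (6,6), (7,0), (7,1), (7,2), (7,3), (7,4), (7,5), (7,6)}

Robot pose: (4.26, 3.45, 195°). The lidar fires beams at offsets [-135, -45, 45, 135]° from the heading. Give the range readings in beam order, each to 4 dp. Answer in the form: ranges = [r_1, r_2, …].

beam 1: φ=-135°, α=60°
  direction (0.5000, 0.8660); cell (4,3); t to first gridline: x 1.4800, y 0.6351 (then +2.0000 / +1.1547)
    (4,4) via y @ 0.6351
    (5,4) via x @ 1.4800
    (5,5) via y @ 1.7898
    (5,6) via y @ 2.9445  # hit
  → r_1 = 2.9445
beam 2: φ=-45°, α=150°
  direction (-0.8660, 0.5000); cell (4,3); t to first gridline: x 0.3002, y 1.1000 (then +1.1547 / +2.0000)
    (3,3) via x @ 0.3002
    (3,4) via y @ 1.1000
    (2,4) via x @ 1.4549
    (1,4) via x @ 2.6096
    (1,5) via y @ 3.1000
    (0,5) via x @ 3.7643  # hit
  → r_2 = 3.7643
beam 3: φ=45°, α=240°
  direction (-0.5000, -0.8660); cell (4,3); t to first gridline: x 0.5200, y 0.5196 (then +2.0000 / +1.1547)
    (4,2) via y @ 0.5196
    (3,2) via x @ 0.5200
    (3,1) via y @ 1.6743
    (2,1) via x @ 2.5200
    (2,0) via y @ 2.8290  # hit
  → r_3 = 2.8290
beam 4: φ=135°, α=330°
  direction (0.8660, -0.5000); cell (4,3); t to first gridline: x 0.8545, y 0.9000 (then +1.1547 / +2.0000)
    (5,3) via x @ 0.8545
    (5,2) via y @ 0.9000
    (6,2) via x @ 2.0092
    (6,1) via y @ 2.9000
    (7,1) via x @ 3.1639  # hit
  → r_4 = 3.1639

ranges = [2.9445, 3.7643, 2.8290, 3.1639]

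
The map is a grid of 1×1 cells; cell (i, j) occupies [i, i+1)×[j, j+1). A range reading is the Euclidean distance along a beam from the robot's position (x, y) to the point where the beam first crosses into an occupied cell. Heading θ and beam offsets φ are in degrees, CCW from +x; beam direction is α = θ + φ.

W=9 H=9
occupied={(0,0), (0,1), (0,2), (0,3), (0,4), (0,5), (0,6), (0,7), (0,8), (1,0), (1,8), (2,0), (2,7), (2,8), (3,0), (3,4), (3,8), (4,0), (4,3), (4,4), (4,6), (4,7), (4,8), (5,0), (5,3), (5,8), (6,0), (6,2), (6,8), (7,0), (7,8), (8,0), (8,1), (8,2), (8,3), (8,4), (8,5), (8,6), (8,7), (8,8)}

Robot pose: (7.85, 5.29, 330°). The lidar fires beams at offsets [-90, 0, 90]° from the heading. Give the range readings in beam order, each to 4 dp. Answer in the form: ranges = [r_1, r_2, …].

beam 1: φ=-90°, α=240°
  d=(-0.5000,-0.8660)  start (7,5)  tX=1.7000 tY=0.3349  stride 1/|dx|=2.0000 1/|dy|=1.1547
    cross y-line → (7,4), t=0.3349
    cross y-line → (7,3), t=1.4896
    cross x-line → (6,3), t=1.7000
    cross y-line → (6,2), t=2.6443 (wall)
  → r_1 = 2.6443
beam 2: φ=0°, α=330°
  d=(0.8660,-0.5000)  start (7,5)  tX=0.1732 tY=0.5800  stride 1/|dx|=1.1547 1/|dy|=2.0000
    cross x-line → (8,5), t=0.1732 (wall)
  → r_2 = 0.1732
beam 3: φ=90°, α=60°
  d=(0.5000,0.8660)  start (7,5)  tX=0.3000 tY=0.8198  stride 1/|dx|=2.0000 1/|dy|=1.1547
    cross x-line → (8,5), t=0.3000 (wall)
  → r_3 = 0.3000

ranges = [2.6443, 0.1732, 0.3000]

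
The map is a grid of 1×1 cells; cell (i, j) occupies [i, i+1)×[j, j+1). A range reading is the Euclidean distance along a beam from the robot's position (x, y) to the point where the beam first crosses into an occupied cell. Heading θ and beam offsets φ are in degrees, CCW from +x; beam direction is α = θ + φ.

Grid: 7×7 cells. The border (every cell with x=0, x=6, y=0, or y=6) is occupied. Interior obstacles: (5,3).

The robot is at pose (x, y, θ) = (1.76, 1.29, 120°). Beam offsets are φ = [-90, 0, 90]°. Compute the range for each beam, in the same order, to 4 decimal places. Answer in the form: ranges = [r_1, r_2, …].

beam 1: φ=-90°, α=30°
  cosα=0.8660 sinα=0.5000 | (1,1) | tMaxX 0.2771 tMaxY 1.4200 | tΔX 1.1547 tΔY 2.0000
    t=0.2771 [x] (2,1)
    t=1.4200 [y] (2,2)
    t=1.4318 [x] (3,2)
    t=2.5865 [x] (4,2)
    t=3.4200 [y] (4,3)
    t=3.7412 [x] (5,3) — stop
  → r_1 = 3.7412
beam 2: φ=0°, α=120°
  cosα=-0.5000 sinα=0.8660 | (1,1) | tMaxX 1.5200 tMaxY 0.8198 | tΔX 2.0000 tΔY 1.1547
    t=0.8198 [y] (1,2)
    t=1.5200 [x] (0,2) — stop
  → r_2 = 1.5200
beam 3: φ=90°, α=210°
  cosα=-0.8660 sinα=-0.5000 | (1,1) | tMaxX 0.8776 tMaxY 0.5800 | tΔX 1.1547 tΔY 2.0000
    t=0.5800 [y] (1,0) — stop
  → r_3 = 0.5800

ranges = [3.7412, 1.5200, 0.5800]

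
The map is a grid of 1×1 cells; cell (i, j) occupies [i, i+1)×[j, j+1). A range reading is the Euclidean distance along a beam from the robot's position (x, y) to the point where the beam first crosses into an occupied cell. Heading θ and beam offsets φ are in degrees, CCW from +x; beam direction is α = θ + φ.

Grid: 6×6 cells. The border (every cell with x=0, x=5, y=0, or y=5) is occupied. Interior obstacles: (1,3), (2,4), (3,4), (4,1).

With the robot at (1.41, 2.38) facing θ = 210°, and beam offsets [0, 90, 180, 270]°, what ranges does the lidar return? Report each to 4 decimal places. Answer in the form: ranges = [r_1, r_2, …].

ranges = [0.4734, 1.5935, 4.1454, 0.7159]

beam 1: φ=0°, α=210°
  d=(-0.8660,-0.5000)  start (1,2)  tX=0.4734 tY=0.7600  stride 1/|dx|=1.1547 1/|dy|=2.0000
    cross x-line → (0,2), t=0.4734 (wall)
  → r_1 = 0.4734
beam 2: φ=90°, α=300°
  d=(0.5000,-0.8660)  start (1,2)  tX=1.1800 tY=0.4388  stride 1/|dx|=2.0000 1/|dy|=1.1547
    cross y-line → (1,1), t=0.4388
    cross x-line → (2,1), t=1.1800
    cross y-line → (2,0), t=1.5935 (wall)
  → r_2 = 1.5935
beam 3: φ=180°, α=30°
  d=(0.8660,0.5000)  start (1,2)  tX=0.6813 tY=1.2400  stride 1/|dx|=1.1547 1/|dy|=2.0000
    cross x-line → (2,2), t=0.6813
    cross y-line → (2,3), t=1.2400
    cross x-line → (3,3), t=1.8360
    cross x-line → (4,3), t=2.9907
    cross y-line → (4,4), t=3.2400
    cross x-line → (5,4), t=4.1454 (wall)
  → r_3 = 4.1454
beam 4: φ=270°, α=120°
  d=(-0.5000,0.8660)  start (1,2)  tX=0.8200 tY=0.7159  stride 1/|dx|=2.0000 1/|dy|=1.1547
    cross y-line → (1,3), t=0.7159 (wall)
  → r_4 = 0.7159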